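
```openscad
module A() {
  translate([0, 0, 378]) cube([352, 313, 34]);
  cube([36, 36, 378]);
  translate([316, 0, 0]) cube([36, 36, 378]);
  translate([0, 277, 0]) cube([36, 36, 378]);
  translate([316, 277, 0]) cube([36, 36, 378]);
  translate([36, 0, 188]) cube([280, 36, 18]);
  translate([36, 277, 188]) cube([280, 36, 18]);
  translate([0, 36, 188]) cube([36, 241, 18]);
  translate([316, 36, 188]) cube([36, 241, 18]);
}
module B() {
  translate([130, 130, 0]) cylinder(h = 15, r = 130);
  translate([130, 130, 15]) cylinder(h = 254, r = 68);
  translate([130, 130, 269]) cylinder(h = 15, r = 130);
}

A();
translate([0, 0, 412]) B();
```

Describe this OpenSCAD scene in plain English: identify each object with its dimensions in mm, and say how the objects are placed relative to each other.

A is a four-legged stool. The seat is a 352×313×34 mm slab whose top surface is at z = 412 mm; four square legs, each 36×36 mm in cross-section, run from the floor (z = 0) to the underside of the seat, each flush with a corner of the seat. Four stretchers, 36 mm wide and 18 mm tall, connect adjacent legs with their undersides at z = 188 mm, each running between the inner faces of the legs it joins and aligned with the legs' outer faces on the other axis.

B is a spool: two coaxial disc flanges of radius 130 mm and thickness 15 mm, joined by a core cylinder of radius 68 mm and height 254 mm. The lower flange rests on z = 0 and the three cylinders share a vertical axis.

The spool is on top of the stool.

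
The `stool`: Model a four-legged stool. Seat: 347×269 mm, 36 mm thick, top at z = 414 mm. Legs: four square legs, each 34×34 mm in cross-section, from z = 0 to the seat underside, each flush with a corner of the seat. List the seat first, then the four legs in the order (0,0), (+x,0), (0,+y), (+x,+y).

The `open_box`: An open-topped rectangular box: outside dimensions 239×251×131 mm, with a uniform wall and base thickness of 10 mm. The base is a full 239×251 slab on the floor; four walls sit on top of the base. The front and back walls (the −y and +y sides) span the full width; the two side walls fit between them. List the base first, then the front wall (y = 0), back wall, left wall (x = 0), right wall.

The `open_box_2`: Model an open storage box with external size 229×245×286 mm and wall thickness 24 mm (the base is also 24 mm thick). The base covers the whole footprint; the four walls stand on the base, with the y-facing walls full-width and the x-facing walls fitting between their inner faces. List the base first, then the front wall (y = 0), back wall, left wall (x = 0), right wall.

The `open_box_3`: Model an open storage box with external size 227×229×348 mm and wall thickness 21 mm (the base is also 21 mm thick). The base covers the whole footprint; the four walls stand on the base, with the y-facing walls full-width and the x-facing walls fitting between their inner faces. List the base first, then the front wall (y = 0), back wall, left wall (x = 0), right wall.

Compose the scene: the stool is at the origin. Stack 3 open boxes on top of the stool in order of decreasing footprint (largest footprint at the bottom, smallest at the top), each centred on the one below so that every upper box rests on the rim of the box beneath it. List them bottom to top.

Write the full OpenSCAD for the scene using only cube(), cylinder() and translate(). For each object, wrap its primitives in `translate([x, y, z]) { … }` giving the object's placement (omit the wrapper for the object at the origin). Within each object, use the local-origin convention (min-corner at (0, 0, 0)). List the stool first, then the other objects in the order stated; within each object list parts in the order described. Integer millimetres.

translate([0, 0, 378]) cube([347, 269, 36]);
cube([34, 34, 378]);
translate([313, 0, 0]) cube([34, 34, 378]);
translate([0, 235, 0]) cube([34, 34, 378]);
translate([313, 235, 0]) cube([34, 34, 378]);
translate([54, 9, 414]) {
  cube([239, 251, 10]);
  translate([0, 0, 10]) cube([239, 10, 121]);
  translate([0, 241, 10]) cube([239, 10, 121]);
  translate([0, 10, 10]) cube([10, 231, 121]);
  translate([229, 10, 10]) cube([10, 231, 121]);
}
translate([59, 12, 545]) {
  cube([229, 245, 24]);
  translate([0, 0, 24]) cube([229, 24, 262]);
  translate([0, 221, 24]) cube([229, 24, 262]);
  translate([0, 24, 24]) cube([24, 197, 262]);
  translate([205, 24, 24]) cube([24, 197, 262]);
}
translate([60, 20, 831]) {
  cube([227, 229, 21]);
  translate([0, 0, 21]) cube([227, 21, 327]);
  translate([0, 208, 21]) cube([227, 21, 327]);
  translate([0, 21, 21]) cube([21, 187, 327]);
  translate([206, 21, 21]) cube([21, 187, 327]);
}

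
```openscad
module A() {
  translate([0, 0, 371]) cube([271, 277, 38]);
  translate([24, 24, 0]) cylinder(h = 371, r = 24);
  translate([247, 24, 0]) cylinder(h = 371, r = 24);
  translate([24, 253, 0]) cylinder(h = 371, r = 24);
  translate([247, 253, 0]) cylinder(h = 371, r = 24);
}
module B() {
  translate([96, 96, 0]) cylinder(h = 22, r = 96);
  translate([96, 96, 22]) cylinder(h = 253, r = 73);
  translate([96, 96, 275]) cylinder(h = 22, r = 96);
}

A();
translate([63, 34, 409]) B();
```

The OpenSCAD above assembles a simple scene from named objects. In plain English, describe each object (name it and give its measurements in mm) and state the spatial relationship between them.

A is a four-legged stool. The seat is a 271×277×38 mm slab whose top surface is at z = 409 mm; four round legs, each 48 mm in diameter, run from the floor (z = 0) to the underside of the seat, each leg's axis is inset half a diameter from the nearest pair of seat edges (so the leg's bounding box is flush with the corner).

B is a spool: two coaxial disc flanges of radius 96 mm and thickness 22 mm, joined by a core cylinder of radius 73 mm and height 253 mm. The lower flange rests on z = 0 and the three cylinders share a vertical axis.

The spool is on top of the stool.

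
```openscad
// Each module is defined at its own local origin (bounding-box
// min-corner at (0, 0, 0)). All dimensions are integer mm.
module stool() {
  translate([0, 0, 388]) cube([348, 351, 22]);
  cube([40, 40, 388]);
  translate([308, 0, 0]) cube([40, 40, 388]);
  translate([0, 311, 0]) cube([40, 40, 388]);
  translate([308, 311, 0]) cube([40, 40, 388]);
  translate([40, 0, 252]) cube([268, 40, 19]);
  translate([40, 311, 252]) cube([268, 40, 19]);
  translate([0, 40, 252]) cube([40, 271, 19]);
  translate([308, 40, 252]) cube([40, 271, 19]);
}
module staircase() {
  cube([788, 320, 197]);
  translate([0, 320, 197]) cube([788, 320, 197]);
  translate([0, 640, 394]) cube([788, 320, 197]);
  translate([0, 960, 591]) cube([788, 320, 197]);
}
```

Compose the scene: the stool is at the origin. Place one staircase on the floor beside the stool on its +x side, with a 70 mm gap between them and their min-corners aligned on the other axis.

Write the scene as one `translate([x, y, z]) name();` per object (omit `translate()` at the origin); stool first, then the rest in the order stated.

stool();
translate([418, 0, 0]) staircase();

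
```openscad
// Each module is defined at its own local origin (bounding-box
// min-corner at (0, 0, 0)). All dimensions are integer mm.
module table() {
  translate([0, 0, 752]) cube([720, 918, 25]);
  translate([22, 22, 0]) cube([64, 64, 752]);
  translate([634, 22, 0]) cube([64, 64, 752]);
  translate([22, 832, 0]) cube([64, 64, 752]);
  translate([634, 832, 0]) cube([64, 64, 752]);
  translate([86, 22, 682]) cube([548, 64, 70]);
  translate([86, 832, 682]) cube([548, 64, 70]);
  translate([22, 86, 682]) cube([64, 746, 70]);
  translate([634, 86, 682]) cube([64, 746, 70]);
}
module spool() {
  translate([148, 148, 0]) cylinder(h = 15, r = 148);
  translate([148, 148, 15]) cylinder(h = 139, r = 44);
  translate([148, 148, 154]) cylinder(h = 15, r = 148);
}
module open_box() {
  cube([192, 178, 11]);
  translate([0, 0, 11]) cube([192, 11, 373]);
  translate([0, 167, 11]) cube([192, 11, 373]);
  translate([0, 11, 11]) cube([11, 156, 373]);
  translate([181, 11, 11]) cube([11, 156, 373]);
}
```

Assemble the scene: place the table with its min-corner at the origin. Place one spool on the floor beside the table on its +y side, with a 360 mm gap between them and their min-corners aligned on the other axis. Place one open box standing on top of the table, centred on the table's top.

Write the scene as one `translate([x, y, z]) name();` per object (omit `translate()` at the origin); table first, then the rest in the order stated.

table();
translate([0, 1278, 0]) spool();
translate([264, 370, 777]) open_box();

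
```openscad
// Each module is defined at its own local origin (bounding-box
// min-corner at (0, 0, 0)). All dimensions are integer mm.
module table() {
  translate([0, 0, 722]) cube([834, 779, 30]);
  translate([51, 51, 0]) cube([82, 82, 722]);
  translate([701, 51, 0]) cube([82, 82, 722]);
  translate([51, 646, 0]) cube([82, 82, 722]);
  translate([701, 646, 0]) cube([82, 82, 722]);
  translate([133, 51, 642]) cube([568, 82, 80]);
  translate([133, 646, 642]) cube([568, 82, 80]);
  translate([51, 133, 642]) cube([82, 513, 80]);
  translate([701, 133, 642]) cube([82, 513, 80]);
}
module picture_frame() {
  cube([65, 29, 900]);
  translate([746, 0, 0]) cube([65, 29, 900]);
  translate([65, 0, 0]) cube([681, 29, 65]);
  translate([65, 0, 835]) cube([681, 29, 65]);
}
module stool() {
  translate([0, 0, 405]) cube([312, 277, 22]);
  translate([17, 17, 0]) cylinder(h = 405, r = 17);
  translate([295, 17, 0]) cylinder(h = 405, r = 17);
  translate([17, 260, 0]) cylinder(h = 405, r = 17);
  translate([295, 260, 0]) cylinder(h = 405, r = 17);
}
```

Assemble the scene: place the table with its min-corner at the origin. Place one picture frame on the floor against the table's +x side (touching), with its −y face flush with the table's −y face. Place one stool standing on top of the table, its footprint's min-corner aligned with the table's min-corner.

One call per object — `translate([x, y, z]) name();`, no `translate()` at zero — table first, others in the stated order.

table();
translate([834, 0, 0]) picture_frame();
translate([0, 0, 752]) stool();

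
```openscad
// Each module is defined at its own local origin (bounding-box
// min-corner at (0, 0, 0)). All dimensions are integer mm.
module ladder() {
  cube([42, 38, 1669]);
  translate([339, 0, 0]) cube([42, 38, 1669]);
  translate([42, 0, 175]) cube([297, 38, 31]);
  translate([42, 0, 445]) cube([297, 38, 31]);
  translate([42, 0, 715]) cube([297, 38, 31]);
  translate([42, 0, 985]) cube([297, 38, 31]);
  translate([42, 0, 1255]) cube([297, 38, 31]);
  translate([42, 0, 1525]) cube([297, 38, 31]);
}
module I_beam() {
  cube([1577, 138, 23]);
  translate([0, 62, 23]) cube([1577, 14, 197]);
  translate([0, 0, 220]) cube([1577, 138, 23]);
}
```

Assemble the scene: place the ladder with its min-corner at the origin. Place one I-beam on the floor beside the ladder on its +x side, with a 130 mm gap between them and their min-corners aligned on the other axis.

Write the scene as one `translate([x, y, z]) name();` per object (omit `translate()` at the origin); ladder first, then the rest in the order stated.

ladder();
translate([511, 0, 0]) I_beam();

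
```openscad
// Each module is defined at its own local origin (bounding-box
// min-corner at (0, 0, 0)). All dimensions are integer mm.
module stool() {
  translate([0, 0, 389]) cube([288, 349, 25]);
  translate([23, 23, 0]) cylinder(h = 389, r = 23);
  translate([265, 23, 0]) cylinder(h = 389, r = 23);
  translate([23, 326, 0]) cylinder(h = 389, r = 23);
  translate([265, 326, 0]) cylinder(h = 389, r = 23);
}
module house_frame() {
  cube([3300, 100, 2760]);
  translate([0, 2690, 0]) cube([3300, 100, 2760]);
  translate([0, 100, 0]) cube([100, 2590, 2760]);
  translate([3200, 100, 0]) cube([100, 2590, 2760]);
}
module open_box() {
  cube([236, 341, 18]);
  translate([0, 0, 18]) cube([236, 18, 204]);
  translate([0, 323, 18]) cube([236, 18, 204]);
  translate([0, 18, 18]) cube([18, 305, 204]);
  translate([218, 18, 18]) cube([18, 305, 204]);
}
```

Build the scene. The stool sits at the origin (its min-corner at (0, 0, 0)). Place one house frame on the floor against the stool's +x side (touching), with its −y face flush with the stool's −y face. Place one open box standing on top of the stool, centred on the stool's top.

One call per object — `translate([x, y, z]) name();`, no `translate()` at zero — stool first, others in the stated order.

stool();
translate([288, 0, 0]) house_frame();
translate([26, 4, 414]) open_box();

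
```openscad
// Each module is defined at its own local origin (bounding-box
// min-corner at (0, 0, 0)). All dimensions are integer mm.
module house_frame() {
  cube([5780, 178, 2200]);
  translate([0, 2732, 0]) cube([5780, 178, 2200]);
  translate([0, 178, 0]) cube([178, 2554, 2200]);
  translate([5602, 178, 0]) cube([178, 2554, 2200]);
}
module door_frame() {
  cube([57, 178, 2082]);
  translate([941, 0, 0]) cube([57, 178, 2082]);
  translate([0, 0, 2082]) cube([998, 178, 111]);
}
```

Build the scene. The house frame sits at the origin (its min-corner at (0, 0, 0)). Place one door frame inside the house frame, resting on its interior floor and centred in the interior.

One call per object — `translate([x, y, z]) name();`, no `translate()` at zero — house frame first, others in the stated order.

house_frame();
translate([2391, 1366, 0]) door_frame();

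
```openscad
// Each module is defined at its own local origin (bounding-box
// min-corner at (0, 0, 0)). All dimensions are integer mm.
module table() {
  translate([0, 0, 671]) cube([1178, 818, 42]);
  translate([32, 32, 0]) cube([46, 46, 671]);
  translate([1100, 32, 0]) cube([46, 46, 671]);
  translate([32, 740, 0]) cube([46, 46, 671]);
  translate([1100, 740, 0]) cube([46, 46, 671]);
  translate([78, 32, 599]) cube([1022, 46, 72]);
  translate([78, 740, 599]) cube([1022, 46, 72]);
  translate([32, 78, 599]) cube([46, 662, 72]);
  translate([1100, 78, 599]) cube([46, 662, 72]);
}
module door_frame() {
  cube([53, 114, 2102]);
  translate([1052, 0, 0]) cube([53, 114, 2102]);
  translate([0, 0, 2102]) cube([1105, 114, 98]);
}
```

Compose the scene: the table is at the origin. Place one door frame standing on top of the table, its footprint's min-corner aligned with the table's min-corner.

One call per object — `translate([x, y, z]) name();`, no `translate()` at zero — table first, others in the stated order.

table();
translate([0, 0, 713]) door_frame();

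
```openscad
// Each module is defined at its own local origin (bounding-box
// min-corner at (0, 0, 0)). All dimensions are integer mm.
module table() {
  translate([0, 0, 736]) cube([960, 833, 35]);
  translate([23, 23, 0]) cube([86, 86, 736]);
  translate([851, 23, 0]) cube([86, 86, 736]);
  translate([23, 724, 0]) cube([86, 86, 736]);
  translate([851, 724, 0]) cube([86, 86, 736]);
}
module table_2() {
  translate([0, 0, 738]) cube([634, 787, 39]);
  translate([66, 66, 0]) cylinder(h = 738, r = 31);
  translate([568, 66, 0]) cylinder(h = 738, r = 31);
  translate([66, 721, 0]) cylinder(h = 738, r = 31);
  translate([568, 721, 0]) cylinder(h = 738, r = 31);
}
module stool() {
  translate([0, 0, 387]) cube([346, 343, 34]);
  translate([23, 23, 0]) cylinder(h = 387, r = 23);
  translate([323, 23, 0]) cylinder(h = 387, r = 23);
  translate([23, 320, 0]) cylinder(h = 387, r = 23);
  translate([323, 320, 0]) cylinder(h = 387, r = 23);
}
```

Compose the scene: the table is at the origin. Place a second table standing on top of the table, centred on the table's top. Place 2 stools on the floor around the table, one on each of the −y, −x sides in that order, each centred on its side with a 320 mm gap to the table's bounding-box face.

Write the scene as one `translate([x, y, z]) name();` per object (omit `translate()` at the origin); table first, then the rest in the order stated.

table();
translate([163, 23, 771]) table_2();
translate([307, -663, 0]) stool();
translate([-666, 245, 0]) stool();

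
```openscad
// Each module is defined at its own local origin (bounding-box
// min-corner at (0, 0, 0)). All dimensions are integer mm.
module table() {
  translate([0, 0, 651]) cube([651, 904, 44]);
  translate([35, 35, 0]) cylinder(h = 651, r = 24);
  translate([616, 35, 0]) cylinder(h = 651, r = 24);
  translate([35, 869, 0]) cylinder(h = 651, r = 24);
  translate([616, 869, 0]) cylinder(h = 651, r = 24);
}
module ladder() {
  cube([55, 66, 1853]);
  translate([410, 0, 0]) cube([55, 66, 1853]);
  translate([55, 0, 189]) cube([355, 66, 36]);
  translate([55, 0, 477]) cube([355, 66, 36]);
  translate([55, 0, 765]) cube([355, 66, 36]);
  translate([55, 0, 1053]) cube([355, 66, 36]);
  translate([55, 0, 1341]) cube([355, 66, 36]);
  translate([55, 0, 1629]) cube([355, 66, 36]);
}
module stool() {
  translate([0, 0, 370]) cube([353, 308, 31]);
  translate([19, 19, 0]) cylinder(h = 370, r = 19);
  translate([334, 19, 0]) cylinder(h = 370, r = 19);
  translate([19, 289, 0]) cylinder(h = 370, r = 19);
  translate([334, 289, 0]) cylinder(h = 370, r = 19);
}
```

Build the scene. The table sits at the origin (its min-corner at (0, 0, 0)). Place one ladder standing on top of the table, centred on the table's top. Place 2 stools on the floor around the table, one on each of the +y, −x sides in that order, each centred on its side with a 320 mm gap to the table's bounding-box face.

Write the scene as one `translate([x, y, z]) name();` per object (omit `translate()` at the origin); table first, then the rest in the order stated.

table();
translate([93, 419, 695]) ladder();
translate([149, 1224, 0]) stool();
translate([-673, 298, 0]) stool();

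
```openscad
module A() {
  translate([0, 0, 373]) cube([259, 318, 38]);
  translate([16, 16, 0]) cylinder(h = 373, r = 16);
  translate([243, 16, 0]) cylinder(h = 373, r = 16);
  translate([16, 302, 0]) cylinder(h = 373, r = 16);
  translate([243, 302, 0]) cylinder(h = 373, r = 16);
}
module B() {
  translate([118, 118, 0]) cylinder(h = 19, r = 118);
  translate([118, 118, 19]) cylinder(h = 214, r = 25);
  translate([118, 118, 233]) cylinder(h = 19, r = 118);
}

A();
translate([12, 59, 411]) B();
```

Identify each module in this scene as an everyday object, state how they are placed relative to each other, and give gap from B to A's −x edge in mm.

A is a stool. B is a spool. The spool is on top of the stool. The gap from the spool to the stool's −x edge is 12 mm.

The spool's min-x is at 12; the stool's min-x is 0; gap = 12 mm.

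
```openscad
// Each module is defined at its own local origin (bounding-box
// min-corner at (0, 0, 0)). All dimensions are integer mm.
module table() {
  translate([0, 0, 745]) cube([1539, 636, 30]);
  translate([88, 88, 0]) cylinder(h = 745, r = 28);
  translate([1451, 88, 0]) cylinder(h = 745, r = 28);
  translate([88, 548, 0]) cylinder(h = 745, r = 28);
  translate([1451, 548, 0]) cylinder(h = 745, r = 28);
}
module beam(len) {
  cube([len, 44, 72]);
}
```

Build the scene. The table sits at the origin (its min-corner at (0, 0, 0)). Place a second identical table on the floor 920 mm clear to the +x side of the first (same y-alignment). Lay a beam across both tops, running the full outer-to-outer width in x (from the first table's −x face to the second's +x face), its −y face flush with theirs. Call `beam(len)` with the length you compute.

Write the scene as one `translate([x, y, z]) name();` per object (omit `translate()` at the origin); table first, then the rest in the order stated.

table();
translate([2459, 0, 0]) table();
translate([0, 0, 775]) beam(3998);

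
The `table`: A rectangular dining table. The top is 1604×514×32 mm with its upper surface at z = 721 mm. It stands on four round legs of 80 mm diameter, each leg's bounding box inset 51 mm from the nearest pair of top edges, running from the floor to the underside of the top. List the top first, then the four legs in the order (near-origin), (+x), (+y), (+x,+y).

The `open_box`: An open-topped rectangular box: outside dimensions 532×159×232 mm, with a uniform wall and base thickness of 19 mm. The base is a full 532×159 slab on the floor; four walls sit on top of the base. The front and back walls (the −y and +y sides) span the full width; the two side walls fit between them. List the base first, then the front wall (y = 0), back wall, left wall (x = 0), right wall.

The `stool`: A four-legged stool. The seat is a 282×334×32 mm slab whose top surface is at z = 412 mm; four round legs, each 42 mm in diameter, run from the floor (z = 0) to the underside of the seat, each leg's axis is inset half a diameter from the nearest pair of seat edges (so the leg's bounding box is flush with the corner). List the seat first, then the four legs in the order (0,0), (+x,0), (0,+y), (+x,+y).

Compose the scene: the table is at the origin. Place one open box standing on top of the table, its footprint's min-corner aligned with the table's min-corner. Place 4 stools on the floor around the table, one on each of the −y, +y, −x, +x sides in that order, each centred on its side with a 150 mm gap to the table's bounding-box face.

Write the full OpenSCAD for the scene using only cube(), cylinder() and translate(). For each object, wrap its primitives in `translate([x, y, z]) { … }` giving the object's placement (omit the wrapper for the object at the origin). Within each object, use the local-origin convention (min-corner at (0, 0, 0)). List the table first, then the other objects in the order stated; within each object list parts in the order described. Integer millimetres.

translate([0, 0, 689]) cube([1604, 514, 32]);
translate([91, 91, 0]) cylinder(h = 689, r = 40);
translate([1513, 91, 0]) cylinder(h = 689, r = 40);
translate([91, 423, 0]) cylinder(h = 689, r = 40);
translate([1513, 423, 0]) cylinder(h = 689, r = 40);
translate([0, 0, 721]) {
  cube([532, 159, 19]);
  translate([0, 0, 19]) cube([532, 19, 213]);
  translate([0, 140, 19]) cube([532, 19, 213]);
  translate([0, 19, 19]) cube([19, 121, 213]);
  translate([513, 19, 19]) cube([19, 121, 213]);
}
translate([661, -484, 0]) {
  translate([0, 0, 380]) cube([282, 334, 32]);
  translate([21, 21, 0]) cylinder(h = 380, r = 21);
  translate([261, 21, 0]) cylinder(h = 380, r = 21);
  translate([21, 313, 0]) cylinder(h = 380, r = 21);
  translate([261, 313, 0]) cylinder(h = 380, r = 21);
}
translate([661, 664, 0]) {
  translate([0, 0, 380]) cube([282, 334, 32]);
  translate([21, 21, 0]) cylinder(h = 380, r = 21);
  translate([261, 21, 0]) cylinder(h = 380, r = 21);
  translate([21, 313, 0]) cylinder(h = 380, r = 21);
  translate([261, 313, 0]) cylinder(h = 380, r = 21);
}
translate([-432, 90, 0]) {
  translate([0, 0, 380]) cube([282, 334, 32]);
  translate([21, 21, 0]) cylinder(h = 380, r = 21);
  translate([261, 21, 0]) cylinder(h = 380, r = 21);
  translate([21, 313, 0]) cylinder(h = 380, r = 21);
  translate([261, 313, 0]) cylinder(h = 380, r = 21);
}
translate([1754, 90, 0]) {
  translate([0, 0, 380]) cube([282, 334, 32]);
  translate([21, 21, 0]) cylinder(h = 380, r = 21);
  translate([261, 21, 0]) cylinder(h = 380, r = 21);
  translate([21, 313, 0]) cylinder(h = 380, r = 21);
  translate([261, 313, 0]) cylinder(h = 380, r = 21);
}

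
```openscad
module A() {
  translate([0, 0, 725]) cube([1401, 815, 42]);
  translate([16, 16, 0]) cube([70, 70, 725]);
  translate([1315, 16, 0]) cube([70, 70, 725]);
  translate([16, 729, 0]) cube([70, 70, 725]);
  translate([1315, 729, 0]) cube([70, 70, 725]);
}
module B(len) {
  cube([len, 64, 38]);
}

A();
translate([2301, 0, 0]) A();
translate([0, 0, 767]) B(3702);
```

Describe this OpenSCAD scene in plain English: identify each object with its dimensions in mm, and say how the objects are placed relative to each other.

A is a table with a 1401×815 mm rectangular top, 42 mm thick, top surface at z = 767 mm, supported by four 70×70 mm square legs, each inset 16 mm from the nearest pair of top edges, running from the floor.

B is a rectangular beam 3702 mm long (x), 64 mm deep (y), 38 mm thick (z).

The beam spans the tops of two tables placed 900 mm apart, resting at z = 767 mm.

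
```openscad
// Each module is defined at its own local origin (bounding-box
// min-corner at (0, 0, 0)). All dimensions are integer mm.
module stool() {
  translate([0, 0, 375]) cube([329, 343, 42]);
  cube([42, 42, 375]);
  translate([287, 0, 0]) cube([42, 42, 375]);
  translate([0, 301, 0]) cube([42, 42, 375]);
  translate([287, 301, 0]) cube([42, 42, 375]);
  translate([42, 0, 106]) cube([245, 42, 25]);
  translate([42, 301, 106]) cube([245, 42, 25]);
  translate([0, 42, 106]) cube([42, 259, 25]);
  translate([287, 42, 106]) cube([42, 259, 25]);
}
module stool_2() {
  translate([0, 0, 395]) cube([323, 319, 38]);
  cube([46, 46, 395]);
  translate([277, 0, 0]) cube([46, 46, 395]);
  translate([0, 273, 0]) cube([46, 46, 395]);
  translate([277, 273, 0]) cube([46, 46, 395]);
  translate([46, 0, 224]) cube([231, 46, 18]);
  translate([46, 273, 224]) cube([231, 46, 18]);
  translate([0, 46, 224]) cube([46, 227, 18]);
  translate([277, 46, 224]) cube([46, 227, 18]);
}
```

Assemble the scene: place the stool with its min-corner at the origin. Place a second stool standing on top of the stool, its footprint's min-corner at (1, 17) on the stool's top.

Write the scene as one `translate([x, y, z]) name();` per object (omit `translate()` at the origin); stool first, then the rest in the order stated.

stool();
translate([1, 17, 417]) stool_2();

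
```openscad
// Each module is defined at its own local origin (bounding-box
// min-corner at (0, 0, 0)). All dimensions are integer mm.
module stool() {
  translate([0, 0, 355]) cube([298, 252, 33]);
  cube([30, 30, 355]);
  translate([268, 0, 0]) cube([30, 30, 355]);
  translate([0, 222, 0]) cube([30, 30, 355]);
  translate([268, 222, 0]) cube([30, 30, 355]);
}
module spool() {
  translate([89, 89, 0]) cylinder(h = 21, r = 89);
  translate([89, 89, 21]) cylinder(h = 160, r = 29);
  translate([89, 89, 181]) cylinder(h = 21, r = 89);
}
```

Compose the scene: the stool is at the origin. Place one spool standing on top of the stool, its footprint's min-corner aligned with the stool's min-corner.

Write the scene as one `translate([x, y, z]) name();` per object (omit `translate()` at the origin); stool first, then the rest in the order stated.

stool();
translate([0, 0, 388]) spool();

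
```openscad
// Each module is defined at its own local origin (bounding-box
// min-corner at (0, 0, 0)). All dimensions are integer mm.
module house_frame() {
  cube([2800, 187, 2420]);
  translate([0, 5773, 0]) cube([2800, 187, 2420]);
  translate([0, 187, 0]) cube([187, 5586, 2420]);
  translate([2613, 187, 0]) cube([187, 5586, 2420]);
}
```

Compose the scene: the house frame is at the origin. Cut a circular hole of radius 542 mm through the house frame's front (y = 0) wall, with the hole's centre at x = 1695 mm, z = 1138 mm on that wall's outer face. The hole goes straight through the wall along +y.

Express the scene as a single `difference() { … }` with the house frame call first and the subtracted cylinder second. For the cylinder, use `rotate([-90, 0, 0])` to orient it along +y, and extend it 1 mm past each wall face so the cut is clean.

difference() {
  house_frame();
  translate([1695, -1, 1138]) rotate([-90, 0, 0]) cylinder(h = 189, r = 542);
}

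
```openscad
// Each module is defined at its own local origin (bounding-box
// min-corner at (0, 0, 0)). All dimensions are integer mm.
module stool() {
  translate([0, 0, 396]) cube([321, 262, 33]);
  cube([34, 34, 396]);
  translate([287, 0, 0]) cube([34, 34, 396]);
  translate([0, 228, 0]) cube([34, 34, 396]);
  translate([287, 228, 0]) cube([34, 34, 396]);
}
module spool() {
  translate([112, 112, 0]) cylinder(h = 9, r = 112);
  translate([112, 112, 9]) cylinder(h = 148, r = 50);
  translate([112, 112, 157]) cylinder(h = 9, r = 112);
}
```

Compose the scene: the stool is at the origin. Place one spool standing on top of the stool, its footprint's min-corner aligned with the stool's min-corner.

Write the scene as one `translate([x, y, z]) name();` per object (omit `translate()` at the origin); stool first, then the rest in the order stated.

stool();
translate([0, 0, 429]) spool();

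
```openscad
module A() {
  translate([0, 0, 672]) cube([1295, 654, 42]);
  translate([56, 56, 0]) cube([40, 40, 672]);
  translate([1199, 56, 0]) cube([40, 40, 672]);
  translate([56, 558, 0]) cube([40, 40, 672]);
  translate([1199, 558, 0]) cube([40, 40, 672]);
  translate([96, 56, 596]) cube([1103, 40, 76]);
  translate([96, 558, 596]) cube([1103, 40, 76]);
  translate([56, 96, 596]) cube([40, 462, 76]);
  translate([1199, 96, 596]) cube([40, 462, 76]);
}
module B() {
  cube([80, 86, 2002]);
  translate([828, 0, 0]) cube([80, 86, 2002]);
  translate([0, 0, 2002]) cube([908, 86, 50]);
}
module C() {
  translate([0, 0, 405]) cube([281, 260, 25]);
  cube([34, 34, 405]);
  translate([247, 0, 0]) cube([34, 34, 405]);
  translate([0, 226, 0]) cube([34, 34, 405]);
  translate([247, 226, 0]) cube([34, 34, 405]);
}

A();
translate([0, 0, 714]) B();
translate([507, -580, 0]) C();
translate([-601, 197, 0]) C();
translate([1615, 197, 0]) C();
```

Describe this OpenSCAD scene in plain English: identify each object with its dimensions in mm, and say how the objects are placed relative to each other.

A is a table: top 1295 mm (x) × 654 mm (y), 42 mm thick, upper face at z = 714 mm, on four 40×40 mm square legs, each inset 56 mm from the nearest pair of top edges, running from z = 0 to the bottom of the top. Four apron rails, 40 mm thick and 76 mm tall, run between adjacent legs with their top edges flush with the underside of the top and their outer faces flush with the legs' outer faces.

B is a door frame. The clear opening is 748 mm wide and 2002 mm high. Two 80 mm wide jambs, 86 mm deep, stand either side of the opening from the floor to the top of the opening. A 50 mm thick head sits across the top of both jambs, spanning the full outside width of the frame.

C is a four-legged stool. The seat is 281×260 mm, 25 mm thick, top at z = 430 mm. It stands on four square legs, each 34×34 mm in cross-section, from z = 0 to the seat underside, each flush with a corner of the seat.

The door frame is on top of the table. Three stools sit around the table at the −y, −x, +x sides.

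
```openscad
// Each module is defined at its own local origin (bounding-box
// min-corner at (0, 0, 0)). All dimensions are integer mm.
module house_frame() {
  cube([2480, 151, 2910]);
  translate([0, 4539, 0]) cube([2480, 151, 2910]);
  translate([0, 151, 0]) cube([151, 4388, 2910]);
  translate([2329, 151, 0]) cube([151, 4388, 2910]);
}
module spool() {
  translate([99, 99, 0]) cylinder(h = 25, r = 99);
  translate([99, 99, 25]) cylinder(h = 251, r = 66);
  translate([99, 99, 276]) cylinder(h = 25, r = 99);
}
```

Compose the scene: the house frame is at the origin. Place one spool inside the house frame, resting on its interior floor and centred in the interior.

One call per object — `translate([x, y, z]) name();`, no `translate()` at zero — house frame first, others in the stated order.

house_frame();
translate([1141, 2246, 0]) spool();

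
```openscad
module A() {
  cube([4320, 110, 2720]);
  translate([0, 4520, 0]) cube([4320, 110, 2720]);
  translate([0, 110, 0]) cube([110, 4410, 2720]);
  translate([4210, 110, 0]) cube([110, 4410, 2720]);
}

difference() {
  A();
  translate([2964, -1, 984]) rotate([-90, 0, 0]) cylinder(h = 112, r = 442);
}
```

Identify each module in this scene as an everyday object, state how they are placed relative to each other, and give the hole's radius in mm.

A is a house frame. The house frame has a circular hole through its front wall. The hole's radius is 442 mm.

The subtracted cylinder has r = 442 mm.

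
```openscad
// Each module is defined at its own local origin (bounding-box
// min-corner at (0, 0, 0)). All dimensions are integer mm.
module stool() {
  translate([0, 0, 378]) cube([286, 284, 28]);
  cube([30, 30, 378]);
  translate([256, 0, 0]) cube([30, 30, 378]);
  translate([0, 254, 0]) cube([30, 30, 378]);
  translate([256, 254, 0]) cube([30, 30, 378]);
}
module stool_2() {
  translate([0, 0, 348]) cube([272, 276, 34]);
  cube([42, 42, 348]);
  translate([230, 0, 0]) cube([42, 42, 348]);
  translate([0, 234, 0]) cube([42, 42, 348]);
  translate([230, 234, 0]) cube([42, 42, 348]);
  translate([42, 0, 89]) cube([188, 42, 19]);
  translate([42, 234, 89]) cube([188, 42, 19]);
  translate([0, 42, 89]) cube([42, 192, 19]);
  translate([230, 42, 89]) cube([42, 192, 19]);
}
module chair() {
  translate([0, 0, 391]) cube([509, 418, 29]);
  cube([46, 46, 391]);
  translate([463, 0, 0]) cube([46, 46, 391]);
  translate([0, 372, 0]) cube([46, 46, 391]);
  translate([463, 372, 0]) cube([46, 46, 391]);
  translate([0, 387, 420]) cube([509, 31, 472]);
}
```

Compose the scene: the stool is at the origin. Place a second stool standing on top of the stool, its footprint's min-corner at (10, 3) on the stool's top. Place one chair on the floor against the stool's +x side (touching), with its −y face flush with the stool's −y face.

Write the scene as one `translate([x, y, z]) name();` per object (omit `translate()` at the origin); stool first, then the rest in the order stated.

stool();
translate([10, 3, 406]) stool_2();
translate([286, 0, 0]) chair();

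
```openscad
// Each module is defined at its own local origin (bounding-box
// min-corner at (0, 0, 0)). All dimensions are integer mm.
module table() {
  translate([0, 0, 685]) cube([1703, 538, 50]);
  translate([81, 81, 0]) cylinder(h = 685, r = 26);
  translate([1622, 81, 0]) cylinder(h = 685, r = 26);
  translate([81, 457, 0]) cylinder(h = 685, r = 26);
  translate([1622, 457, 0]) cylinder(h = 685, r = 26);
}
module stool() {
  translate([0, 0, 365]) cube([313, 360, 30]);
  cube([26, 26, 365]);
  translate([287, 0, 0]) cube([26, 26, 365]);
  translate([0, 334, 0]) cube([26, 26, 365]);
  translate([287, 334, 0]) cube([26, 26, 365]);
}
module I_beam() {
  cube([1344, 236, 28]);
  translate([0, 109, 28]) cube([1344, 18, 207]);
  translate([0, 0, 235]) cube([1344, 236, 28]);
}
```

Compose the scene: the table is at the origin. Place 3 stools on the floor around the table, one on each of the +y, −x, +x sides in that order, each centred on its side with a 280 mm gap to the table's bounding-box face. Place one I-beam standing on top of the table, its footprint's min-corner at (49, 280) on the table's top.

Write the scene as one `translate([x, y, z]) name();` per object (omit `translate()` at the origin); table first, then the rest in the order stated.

table();
translate([695, 818, 0]) stool();
translate([-593, 89, 0]) stool();
translate([1983, 89, 0]) stool();
translate([49, 280, 735]) I_beam();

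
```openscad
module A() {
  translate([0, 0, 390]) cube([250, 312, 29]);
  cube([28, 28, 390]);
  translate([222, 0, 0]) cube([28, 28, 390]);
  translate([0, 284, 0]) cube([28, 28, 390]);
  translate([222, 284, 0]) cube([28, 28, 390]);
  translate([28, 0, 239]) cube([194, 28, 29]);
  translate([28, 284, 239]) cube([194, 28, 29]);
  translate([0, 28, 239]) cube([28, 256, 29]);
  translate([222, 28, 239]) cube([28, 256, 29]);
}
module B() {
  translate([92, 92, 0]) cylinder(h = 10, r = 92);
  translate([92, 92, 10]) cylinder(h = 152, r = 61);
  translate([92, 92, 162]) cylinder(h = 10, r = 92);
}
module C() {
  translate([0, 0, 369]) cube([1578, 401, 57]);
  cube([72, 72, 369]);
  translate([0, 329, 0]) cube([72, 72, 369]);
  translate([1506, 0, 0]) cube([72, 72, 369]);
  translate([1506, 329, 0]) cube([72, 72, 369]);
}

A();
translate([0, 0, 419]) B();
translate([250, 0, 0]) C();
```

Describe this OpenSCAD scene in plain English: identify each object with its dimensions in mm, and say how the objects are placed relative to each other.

A is a simple wooden stool: a rectangular seat 250 mm (x) by 312 mm (y), 29 mm thick, top face at z = 419 mm, on four square legs, each 28×28 mm in cross-section. The legs rest on z = 0, each flush with a corner of the seat. Four stretchers, 28 mm wide and 29 mm tall, connect adjacent legs with their undersides at z = 239 mm, each running between the inner faces of the legs it joins and aligned with the legs' outer faces on the other axis.

B is a spool: two coaxial disc flanges of radius 92 mm and thickness 10 mm, joined by a core cylinder of radius 61 mm and height 152 mm. The lower flange rests on z = 0 and the three cylinders share a vertical axis.

C is a long wooden bench with a 1578 mm (x) × 401 mm (y) seat, 57 mm thick, its top surface 426 mm above the floor. Four 72 mm square legs at the seat corners, flush with the edges, run from z = 0 to the seat underside.

The spool is on top of the stool. The bench is against the stool's +x side, with their −y faces flush.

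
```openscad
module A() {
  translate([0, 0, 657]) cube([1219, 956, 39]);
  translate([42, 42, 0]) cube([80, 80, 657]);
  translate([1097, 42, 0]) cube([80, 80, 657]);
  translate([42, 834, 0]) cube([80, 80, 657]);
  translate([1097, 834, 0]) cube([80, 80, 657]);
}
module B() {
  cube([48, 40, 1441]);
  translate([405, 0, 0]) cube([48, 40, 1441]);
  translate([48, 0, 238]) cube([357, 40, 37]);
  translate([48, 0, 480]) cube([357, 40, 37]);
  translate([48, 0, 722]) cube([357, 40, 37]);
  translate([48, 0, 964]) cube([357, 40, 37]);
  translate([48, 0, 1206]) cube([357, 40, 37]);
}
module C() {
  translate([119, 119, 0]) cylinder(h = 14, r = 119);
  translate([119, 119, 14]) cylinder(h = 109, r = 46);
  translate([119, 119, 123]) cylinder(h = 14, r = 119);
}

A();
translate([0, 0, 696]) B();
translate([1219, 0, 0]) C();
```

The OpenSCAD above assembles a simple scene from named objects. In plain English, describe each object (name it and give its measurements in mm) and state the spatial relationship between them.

A is a table: top 1219 mm (x) × 956 mm (y), 39 mm thick, upper face at z = 696 mm, on four 80×80 mm square legs, each inset 42 mm from the nearest pair of top edges, running from z = 0 to the bottom of the top.

B is a straight ladder. Two 48×40 mm vertical rails, 1441 mm tall, stand 453 mm apart (outside-to-outside) with their front faces coplanar on the −y side. 5 rungs, each 40 mm deep and 37 mm tall, span between the inner faces of the rails, front faces flush with the rails. The lowest rung's underside is at z = 238 mm and rungs are spaced 242 mm apart (underside to underside).

C is a spool: two coaxial disc flanges of radius 119 mm and thickness 14 mm, joined by a core cylinder of radius 46 mm and height 109 mm. The lower flange rests on z = 0 and the three cylinders share a vertical axis.

The ladder is on top of the table. The spool is against the table's +x side, with their −y faces flush.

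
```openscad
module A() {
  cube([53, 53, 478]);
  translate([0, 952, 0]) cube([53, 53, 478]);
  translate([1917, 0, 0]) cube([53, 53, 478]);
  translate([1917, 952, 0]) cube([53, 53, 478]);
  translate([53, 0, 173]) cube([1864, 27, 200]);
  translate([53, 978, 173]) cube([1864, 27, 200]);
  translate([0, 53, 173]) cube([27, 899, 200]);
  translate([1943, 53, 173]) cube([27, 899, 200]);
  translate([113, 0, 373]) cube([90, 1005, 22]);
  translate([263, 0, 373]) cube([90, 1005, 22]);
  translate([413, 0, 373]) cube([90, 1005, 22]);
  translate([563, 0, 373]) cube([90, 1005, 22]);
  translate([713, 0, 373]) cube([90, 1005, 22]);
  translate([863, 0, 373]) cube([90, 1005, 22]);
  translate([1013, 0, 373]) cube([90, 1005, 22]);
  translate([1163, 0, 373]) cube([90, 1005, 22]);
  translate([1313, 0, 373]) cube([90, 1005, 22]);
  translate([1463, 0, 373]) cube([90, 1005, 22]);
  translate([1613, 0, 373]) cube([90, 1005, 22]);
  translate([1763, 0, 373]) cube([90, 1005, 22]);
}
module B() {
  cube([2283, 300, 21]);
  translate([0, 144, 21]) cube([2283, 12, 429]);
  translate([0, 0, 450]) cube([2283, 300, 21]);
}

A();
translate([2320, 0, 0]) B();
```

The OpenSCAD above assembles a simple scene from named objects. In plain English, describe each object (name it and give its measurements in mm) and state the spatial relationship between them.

A is a bed frame 1970 mm long (x) by 1005 mm wide (y). Four 53×53 mm corner posts, 478 mm tall, at the corners of the footprint. Four rails of 27 mm thickness and 200 mm height run between adjacent posts with their undersides at z = 173 mm, their outer faces flush with the outside of the frame (the two x-running rails run between the posts' inner faces; the two y-running rails run between the posts' inner faces). 12 slats, each 90 mm wide (x) and 22 mm thick, lie across the top of the two x-running rails, running the full 1005 mm width of the frame in y; the slats are evenly spaced along x between the inner faces of the end posts with equal gaps (rounded down to the nearest mm) at the −x end and between each pair — any rounding remainder accumulates at the +x end.

B is an I-beam lying along x, 2283 mm long. Overall section height 471 mm. Two flanges 300 mm wide (y) and 21 mm thick, one on the floor and one at the top; a web 12 mm thick runs between them, centred on the flange width.

The I-beam is on the floor beside the bed frame on its +x side.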